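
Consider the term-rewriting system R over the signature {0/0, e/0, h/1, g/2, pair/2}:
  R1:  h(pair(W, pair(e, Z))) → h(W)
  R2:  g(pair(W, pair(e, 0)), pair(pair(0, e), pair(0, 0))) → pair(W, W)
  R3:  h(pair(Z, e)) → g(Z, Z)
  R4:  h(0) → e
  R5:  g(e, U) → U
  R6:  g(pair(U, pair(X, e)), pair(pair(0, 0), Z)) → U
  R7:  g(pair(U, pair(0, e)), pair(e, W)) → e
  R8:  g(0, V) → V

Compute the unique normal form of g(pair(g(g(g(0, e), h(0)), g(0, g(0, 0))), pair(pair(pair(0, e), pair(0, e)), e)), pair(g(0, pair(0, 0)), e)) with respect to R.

0

1. g(pair(g(g(g(0, e), h(0)), g(0, g(0, 0))), pair(pair(pair(0, e), pair(0, e)), e)), pair(g(0, pair(0, 0)), e))  →  g(pair(g(g(e, h(0)), g(0, g(0, 0))), pair(pair(pair(0, e), pair(0, e)), e)), pair(g(0, pair(0, 0)), e))   [R8 at 1.1.1.1]
2. g(pair(g(g(e, h(0)), g(0, g(0, 0))), pair(pair(pair(0, e), pair(0, e)), e)), pair(g(0, pair(0, 0)), e))  →  g(pair(g(h(0), g(0, g(0, 0))), pair(pair(pair(0, e), pair(0, e)), e)), pair(g(0, pair(0, 0)), e))   [R5 at 1.1.1]
3. g(pair(g(h(0), g(0, g(0, 0))), pair(pair(pair(0, e), pair(0, e)), e)), pair(g(0, pair(0, 0)), e))  →  g(pair(g(e, g(0, g(0, 0))), pair(pair(pair(0, e), pair(0, e)), e)), pair(g(0, pair(0, 0)), e))   [R4 at 1.1.1]
4. g(pair(g(e, g(0, g(0, 0))), pair(pair(pair(0, e), pair(0, e)), e)), pair(g(0, pair(0, 0)), e))  →  g(pair(g(0, g(0, 0)), pair(pair(pair(0, e), pair(0, e)), e)), pair(g(0, pair(0, 0)), e))   [R5 at 1.1]
5. g(pair(g(0, g(0, 0)), pair(pair(pair(0, e), pair(0, e)), e)), pair(g(0, pair(0, 0)), e))  →  g(pair(g(0, 0), pair(pair(pair(0, e), pair(0, e)), e)), pair(g(0, pair(0, 0)), e))   [R8 at 1.1]
6. g(pair(g(0, 0), pair(pair(pair(0, e), pair(0, e)), e)), pair(g(0, pair(0, 0)), e))  →  g(pair(0, pair(pair(pair(0, e), pair(0, e)), e)), pair(g(0, pair(0, 0)), e))   [R8 at 1.1]
7. g(pair(0, pair(pair(pair(0, e), pair(0, e)), e)), pair(g(0, pair(0, 0)), e))  →  g(pair(0, pair(pair(pair(0, e), pair(0, e)), e)), pair(pair(0, 0), e))   [R8 at 2.1]
8. g(pair(0, pair(pair(pair(0, e), pair(0, e)), e)), pair(pair(0, 0), e))  →  0   [R6 at ε]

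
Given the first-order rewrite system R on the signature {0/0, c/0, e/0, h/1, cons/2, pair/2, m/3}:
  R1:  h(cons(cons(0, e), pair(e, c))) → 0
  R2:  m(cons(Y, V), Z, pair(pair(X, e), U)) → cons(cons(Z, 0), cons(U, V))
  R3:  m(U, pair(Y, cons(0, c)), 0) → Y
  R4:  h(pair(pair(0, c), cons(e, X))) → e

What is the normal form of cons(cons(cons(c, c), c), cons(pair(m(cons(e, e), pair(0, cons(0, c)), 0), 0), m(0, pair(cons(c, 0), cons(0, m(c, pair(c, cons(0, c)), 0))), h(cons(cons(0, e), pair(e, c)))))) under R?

1. cons(cons(cons(c, c), c), cons(pair(m(cons(e, e), pair(0, cons(0, c)), 0), 0), m(0, pair(cons(c, 0), cons(0, m(c, pair(c, cons(0, c)), 0))), h(cons(cons(0, e), pair(e, c))))))  →  cons(cons(cons(c, c), c), cons(pair(0, 0), m(0, pair(cons(c, 0), cons(0, m(c, pair(c, cons(0, c)), 0))), h(cons(cons(0, e), pair(e, c))))))   [R3 at 2.1.1]
2. cons(cons(cons(c, c), c), cons(pair(0, 0), m(0, pair(cons(c, 0), cons(0, m(c, pair(c, cons(0, c)), 0))), h(cons(cons(0, e), pair(e, c))))))  →  cons(cons(cons(c, c), c), cons(pair(0, 0), m(0, pair(cons(c, 0), cons(0, c)), h(cons(cons(0, e), pair(e, c))))))   [R3 at 2.2.2.2.2]
3. cons(cons(cons(c, c), c), cons(pair(0, 0), m(0, pair(cons(c, 0), cons(0, c)), h(cons(cons(0, e), pair(e, c))))))  →  cons(cons(cons(c, c), c), cons(pair(0, 0), m(0, pair(cons(c, 0), cons(0, c)), 0)))   [R1 at 2.2.3]
4. cons(cons(cons(c, c), c), cons(pair(0, 0), m(0, pair(cons(c, 0), cons(0, c)), 0)))  →  cons(cons(cons(c, c), c), cons(pair(0, 0), cons(c, 0)))   [R3 at 2.2]

cons(cons(cons(c, c), c), cons(pair(0, 0), cons(c, 0)))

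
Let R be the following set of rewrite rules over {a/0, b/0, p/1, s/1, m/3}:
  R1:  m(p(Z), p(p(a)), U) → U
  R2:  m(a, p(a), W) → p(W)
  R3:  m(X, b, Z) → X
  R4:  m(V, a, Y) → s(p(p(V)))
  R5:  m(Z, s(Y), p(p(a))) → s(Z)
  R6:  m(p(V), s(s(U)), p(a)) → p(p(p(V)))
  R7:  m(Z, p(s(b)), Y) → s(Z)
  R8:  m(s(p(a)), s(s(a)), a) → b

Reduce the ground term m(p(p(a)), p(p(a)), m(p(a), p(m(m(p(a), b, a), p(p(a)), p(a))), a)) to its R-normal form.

1. m(p(p(a)), p(p(a)), m(p(a), p(m(m(p(a), b, a), p(p(a)), p(a))), a))  →  m(p(a), p(m(m(p(a), b, a), p(p(a)), p(a))), a)   [R1 at ε]
2. m(p(a), p(m(m(p(a), b, a), p(p(a)), p(a))), a)  →  m(p(a), p(m(p(a), p(p(a)), p(a))), a)   [R3 at 2.1.1]
3. m(p(a), p(m(p(a), p(p(a)), p(a))), a)  →  m(p(a), p(p(a)), a)   [R1 at 2.1]
4. m(p(a), p(p(a)), a)  →  a   [R1 at ε]

a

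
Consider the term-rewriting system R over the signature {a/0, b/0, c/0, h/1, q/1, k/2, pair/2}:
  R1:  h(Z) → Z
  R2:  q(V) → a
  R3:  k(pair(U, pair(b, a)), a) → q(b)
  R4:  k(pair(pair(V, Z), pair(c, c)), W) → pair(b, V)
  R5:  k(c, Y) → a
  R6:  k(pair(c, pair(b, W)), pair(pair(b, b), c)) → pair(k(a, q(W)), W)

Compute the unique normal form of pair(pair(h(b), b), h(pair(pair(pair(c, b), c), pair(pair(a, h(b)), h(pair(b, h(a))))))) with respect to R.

pair(pair(b, b), pair(pair(pair(c, b), c), pair(pair(a, b), pair(b, a))))

1. pair(pair(h(b), b), h(pair(pair(pair(c, b), c), pair(pair(a, h(b)), h(pair(b, h(a)))))))  →  pair(pair(b, b), h(pair(pair(pair(c, b), c), pair(pair(a, h(b)), h(pair(b, h(a)))))))   [R1 at 1.1]
2. pair(pair(b, b), h(pair(pair(pair(c, b), c), pair(pair(a, h(b)), h(pair(b, h(a)))))))  →  pair(pair(b, b), pair(pair(pair(c, b), c), pair(pair(a, h(b)), h(pair(b, h(a))))))   [R1 at 2]
3. pair(pair(b, b), pair(pair(pair(c, b), c), pair(pair(a, h(b)), h(pair(b, h(a))))))  →  pair(pair(b, b), pair(pair(pair(c, b), c), pair(pair(a, b), h(pair(b, h(a))))))   [R1 at 2.2.1.2]
4. pair(pair(b, b), pair(pair(pair(c, b), c), pair(pair(a, b), h(pair(b, h(a))))))  →  pair(pair(b, b), pair(pair(pair(c, b), c), pair(pair(a, b), pair(b, h(a)))))   [R1 at 2.2.2]
5. pair(pair(b, b), pair(pair(pair(c, b), c), pair(pair(a, b), pair(b, h(a)))))  →  pair(pair(b, b), pair(pair(pair(c, b), c), pair(pair(a, b), pair(b, a))))   [R1 at 2.2.2.2]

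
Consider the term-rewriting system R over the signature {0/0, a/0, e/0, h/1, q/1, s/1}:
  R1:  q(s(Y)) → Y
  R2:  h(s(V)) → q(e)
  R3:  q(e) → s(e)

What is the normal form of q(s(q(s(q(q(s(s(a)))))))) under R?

a

1. q(s(q(s(q(q(s(s(a))))))))  →  q(s(q(q(s(s(a))))))   [R1 at ε]
2. q(s(q(q(s(s(a))))))  →  q(q(s(s(a))))   [R1 at ε]
3. q(q(s(s(a))))  →  q(s(a))   [R1 at 1]
4. q(s(a))  →  a   [R1 at ε]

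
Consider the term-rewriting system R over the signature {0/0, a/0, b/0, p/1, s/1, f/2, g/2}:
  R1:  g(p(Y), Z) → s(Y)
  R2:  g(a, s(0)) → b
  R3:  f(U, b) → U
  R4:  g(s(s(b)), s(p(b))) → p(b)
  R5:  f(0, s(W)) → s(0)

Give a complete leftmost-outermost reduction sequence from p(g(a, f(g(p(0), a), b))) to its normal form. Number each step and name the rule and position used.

p(b)

1. p(g(a, f(g(p(0), a), b)))  →  p(g(a, g(p(0), a)))   [R3 at 1.2]
2. p(g(a, g(p(0), a)))  →  p(g(a, s(0)))   [R1 at 1.2]
3. p(g(a, s(0)))  →  p(b)   [R2 at 1]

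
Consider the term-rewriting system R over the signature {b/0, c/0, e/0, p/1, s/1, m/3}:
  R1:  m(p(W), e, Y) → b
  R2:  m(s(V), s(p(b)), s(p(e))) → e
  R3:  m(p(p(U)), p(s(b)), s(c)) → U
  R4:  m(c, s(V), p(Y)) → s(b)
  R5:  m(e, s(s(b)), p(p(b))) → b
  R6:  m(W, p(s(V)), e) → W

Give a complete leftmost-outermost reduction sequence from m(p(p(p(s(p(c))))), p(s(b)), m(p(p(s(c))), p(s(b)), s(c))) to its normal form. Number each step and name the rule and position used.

1. m(p(p(p(s(p(c))))), p(s(b)), m(p(p(s(c))), p(s(b)), s(c)))  →  m(p(p(p(s(p(c))))), p(s(b)), s(c))   [R3 at 3]
2. m(p(p(p(s(p(c))))), p(s(b)), s(c))  →  p(s(p(c)))   [R3 at ε]

p(s(p(c)))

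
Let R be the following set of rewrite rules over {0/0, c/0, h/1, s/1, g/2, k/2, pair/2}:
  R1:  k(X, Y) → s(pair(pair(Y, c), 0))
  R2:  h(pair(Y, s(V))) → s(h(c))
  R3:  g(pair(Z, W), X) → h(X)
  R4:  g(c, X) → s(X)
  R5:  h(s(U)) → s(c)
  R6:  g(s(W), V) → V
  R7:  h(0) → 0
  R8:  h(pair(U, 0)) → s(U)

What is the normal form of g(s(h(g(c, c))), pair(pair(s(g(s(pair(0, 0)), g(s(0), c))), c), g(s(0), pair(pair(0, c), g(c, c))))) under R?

pair(pair(s(c), c), pair(pair(0, c), s(c)))

1. g(s(h(g(c, c))), pair(pair(s(g(s(pair(0, 0)), g(s(0), c))), c), g(s(0), pair(pair(0, c), g(c, c)))))  →  pair(pair(s(g(s(pair(0, 0)), g(s(0), c))), c), g(s(0), pair(pair(0, c), g(c, c))))   [R6 at ε]
2. pair(pair(s(g(s(pair(0, 0)), g(s(0), c))), c), g(s(0), pair(pair(0, c), g(c, c))))  →  pair(pair(s(g(s(0), c)), c), g(s(0), pair(pair(0, c), g(c, c))))   [R6 at 1.1.1]
3. pair(pair(s(g(s(0), c)), c), g(s(0), pair(pair(0, c), g(c, c))))  →  pair(pair(s(c), c), g(s(0), pair(pair(0, c), g(c, c))))   [R6 at 1.1.1]
4. pair(pair(s(c), c), g(s(0), pair(pair(0, c), g(c, c))))  →  pair(pair(s(c), c), pair(pair(0, c), g(c, c)))   [R6 at 2]
5. pair(pair(s(c), c), pair(pair(0, c), g(c, c)))  →  pair(pair(s(c), c), pair(pair(0, c), s(c)))   [R4 at 2.2]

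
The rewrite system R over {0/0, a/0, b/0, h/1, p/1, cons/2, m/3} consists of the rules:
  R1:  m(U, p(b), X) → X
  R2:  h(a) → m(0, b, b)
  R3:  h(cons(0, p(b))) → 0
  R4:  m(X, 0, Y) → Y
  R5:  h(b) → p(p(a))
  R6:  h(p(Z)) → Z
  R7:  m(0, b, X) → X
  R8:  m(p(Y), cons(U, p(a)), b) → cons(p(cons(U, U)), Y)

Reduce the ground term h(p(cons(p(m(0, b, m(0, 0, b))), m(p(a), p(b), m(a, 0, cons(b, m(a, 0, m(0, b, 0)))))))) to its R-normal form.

cons(p(b), cons(b, 0))

1. h(p(cons(p(m(0, b, m(0, 0, b))), m(p(a), p(b), m(a, 0, cons(b, m(a, 0, m(0, b, 0))))))))  →  cons(p(m(0, b, m(0, 0, b))), m(p(a), p(b), m(a, 0, cons(b, m(a, 0, m(0, b, 0))))))   [R6 at ε]
2. cons(p(m(0, b, m(0, 0, b))), m(p(a), p(b), m(a, 0, cons(b, m(a, 0, m(0, b, 0))))))  →  cons(p(m(0, 0, b)), m(p(a), p(b), m(a, 0, cons(b, m(a, 0, m(0, b, 0))))))   [R7 at 1.1]
3. cons(p(m(0, 0, b)), m(p(a), p(b), m(a, 0, cons(b, m(a, 0, m(0, b, 0))))))  →  cons(p(b), m(p(a), p(b), m(a, 0, cons(b, m(a, 0, m(0, b, 0))))))   [R4 at 1.1]
4. cons(p(b), m(p(a), p(b), m(a, 0, cons(b, m(a, 0, m(0, b, 0))))))  →  cons(p(b), m(a, 0, cons(b, m(a, 0, m(0, b, 0)))))   [R1 at 2]
5. cons(p(b), m(a, 0, cons(b, m(a, 0, m(0, b, 0)))))  →  cons(p(b), cons(b, m(a, 0, m(0, b, 0))))   [R4 at 2]
6. cons(p(b), cons(b, m(a, 0, m(0, b, 0))))  →  cons(p(b), cons(b, m(0, b, 0)))   [R4 at 2.2]
7. cons(p(b), cons(b, m(0, b, 0)))  →  cons(p(b), cons(b, 0))   [R7 at 2.2]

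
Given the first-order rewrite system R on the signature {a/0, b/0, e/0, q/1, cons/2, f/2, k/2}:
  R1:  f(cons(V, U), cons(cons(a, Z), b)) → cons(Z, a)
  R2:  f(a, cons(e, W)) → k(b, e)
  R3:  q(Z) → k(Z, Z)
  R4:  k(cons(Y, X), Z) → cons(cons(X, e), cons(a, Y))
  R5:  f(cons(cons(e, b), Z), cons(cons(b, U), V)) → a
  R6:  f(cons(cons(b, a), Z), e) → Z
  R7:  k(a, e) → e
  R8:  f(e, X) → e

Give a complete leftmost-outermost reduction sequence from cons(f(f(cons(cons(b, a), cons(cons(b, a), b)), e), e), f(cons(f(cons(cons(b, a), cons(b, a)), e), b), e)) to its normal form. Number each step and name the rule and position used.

cons(b, b)

1. cons(f(f(cons(cons(b, a), cons(cons(b, a), b)), e), e), f(cons(f(cons(cons(b, a), cons(b, a)), e), b), e))  →  cons(f(cons(cons(b, a), b), e), f(cons(f(cons(cons(b, a), cons(b, a)), e), b), e))   [R6 at 1.1]
2. cons(f(cons(cons(b, a), b), e), f(cons(f(cons(cons(b, a), cons(b, a)), e), b), e))  →  cons(b, f(cons(f(cons(cons(b, a), cons(b, a)), e), b), e))   [R6 at 1]
3. cons(b, f(cons(f(cons(cons(b, a), cons(b, a)), e), b), e))  →  cons(b, f(cons(cons(b, a), b), e))   [R6 at 2.1.1]
4. cons(b, f(cons(cons(b, a), b), e))  →  cons(b, b)   [R6 at 2]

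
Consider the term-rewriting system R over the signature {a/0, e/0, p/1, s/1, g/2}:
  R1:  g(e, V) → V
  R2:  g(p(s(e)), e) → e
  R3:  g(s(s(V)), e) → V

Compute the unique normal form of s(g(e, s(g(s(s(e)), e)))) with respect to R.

1. s(g(e, s(g(s(s(e)), e))))  →  s(s(g(s(s(e)), e)))   [R1 at 1]
2. s(s(g(s(s(e)), e)))  →  s(s(e))   [R3 at 1.1]

s(s(e))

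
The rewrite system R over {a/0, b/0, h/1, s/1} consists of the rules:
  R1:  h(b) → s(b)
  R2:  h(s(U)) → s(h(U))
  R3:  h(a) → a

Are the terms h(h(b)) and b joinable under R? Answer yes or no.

Reduce t₁ = h(h(b)):
1. h(h(b))  →  h(s(b))   [R1 at 1]
2. h(s(b))  →  s(h(b))   [R2 at ε]
3. s(h(b))  →  s(s(b))   [R1 at 1]

Reduce t₂ = b:

no — NF(t₁) = s(s(b)), NF(t₂) = b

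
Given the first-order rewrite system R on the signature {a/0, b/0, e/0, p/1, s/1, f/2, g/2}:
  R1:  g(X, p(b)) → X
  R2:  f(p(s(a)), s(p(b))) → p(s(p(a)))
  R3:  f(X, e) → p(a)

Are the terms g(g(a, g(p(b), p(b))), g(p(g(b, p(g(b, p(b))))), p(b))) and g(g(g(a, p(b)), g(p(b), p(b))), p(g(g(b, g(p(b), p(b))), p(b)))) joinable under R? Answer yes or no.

Reduce t₁ = g(g(a, g(p(b), p(b))), g(p(g(b, p(g(b, p(b))))), p(b))):
1. g(g(a, g(p(b), p(b))), g(p(g(b, p(g(b, p(b))))), p(b)))  →  g(g(a, p(b)), g(p(g(b, p(g(b, p(b))))), p(b)))   [R1 at 1.2]
2. g(g(a, p(b)), g(p(g(b, p(g(b, p(b))))), p(b)))  →  g(a, g(p(g(b, p(g(b, p(b))))), p(b)))   [R1 at 1]
3. g(a, g(p(g(b, p(g(b, p(b))))), p(b)))  →  g(a, p(g(b, p(g(b, p(b))))))   [R1 at 2]
4. g(a, p(g(b, p(g(b, p(b))))))  →  g(a, p(g(b, p(b))))   [R1 at 2.1.2.1]
5. g(a, p(g(b, p(b))))  →  g(a, p(b))   [R1 at 2.1]
6. g(a, p(b))  →  a   [R1 at ε]

Reduce t₂ = g(g(g(a, p(b)), g(p(b), p(b))), p(g(g(b, g(p(b), p(b))), p(b)))):
1. g(g(g(a, p(b)), g(p(b), p(b))), p(g(g(b, g(p(b), p(b))), p(b))))  →  g(g(a, g(p(b), p(b))), p(g(g(b, g(p(b), p(b))), p(b))))   [R1 at 1.1]
2. g(g(a, g(p(b), p(b))), p(g(g(b, g(p(b), p(b))), p(b))))  →  g(g(a, p(b)), p(g(g(b, g(p(b), p(b))), p(b))))   [R1 at 1.2]
3. g(g(a, p(b)), p(g(g(b, g(p(b), p(b))), p(b))))  →  g(a, p(g(g(b, g(p(b), p(b))), p(b))))   [R1 at 1]
4. g(a, p(g(g(b, g(p(b), p(b))), p(b))))  →  g(a, p(g(b, g(p(b), p(b)))))   [R1 at 2.1]
5. g(a, p(g(b, g(p(b), p(b)))))  →  g(a, p(g(b, p(b))))   [R1 at 2.1.2]
6. g(a, p(g(b, p(b))))  →  g(a, p(b))   [R1 at 2.1]
7. g(a, p(b))  →  a   [R1 at ε]

yes — NF(t₁) = a, NF(t₂) = a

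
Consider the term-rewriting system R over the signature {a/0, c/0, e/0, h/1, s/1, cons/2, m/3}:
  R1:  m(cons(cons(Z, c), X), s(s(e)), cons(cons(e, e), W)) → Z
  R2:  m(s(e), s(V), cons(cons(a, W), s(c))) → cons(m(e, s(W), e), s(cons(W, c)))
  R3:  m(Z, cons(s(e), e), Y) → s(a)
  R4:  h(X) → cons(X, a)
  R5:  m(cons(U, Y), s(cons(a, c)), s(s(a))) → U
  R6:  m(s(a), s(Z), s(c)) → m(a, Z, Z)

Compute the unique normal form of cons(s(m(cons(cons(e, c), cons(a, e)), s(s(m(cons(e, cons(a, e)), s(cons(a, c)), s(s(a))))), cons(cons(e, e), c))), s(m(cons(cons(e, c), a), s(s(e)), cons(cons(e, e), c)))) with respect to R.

1. cons(s(m(cons(cons(e, c), cons(a, e)), s(s(m(cons(e, cons(a, e)), s(cons(a, c)), s(s(a))))), cons(cons(e, e), c))), s(m(cons(cons(e, c), a), s(s(e)), cons(cons(e, e), c))))  →  cons(s(m(cons(cons(e, c), cons(a, e)), s(s(e)), cons(cons(e, e), c))), s(m(cons(cons(e, c), a), s(s(e)), cons(cons(e, e), c))))   [R5 at 1.1.2.1.1]
2. cons(s(m(cons(cons(e, c), cons(a, e)), s(s(e)), cons(cons(e, e), c))), s(m(cons(cons(e, c), a), s(s(e)), cons(cons(e, e), c))))  →  cons(s(e), s(m(cons(cons(e, c), a), s(s(e)), cons(cons(e, e), c))))   [R1 at 1.1]
3. cons(s(e), s(m(cons(cons(e, c), a), s(s(e)), cons(cons(e, e), c))))  →  cons(s(e), s(e))   [R1 at 2.1]

cons(s(e), s(e))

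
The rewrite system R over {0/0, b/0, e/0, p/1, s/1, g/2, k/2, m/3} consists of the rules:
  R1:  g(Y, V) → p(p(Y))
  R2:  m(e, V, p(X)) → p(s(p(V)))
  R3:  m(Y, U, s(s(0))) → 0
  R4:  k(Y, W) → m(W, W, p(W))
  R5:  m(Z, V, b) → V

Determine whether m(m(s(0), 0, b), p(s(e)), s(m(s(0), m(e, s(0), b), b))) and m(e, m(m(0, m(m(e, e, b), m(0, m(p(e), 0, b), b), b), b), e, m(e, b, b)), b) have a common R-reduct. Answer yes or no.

no — NF(t₁) = 0, NF(t₂) = e

Reduce t₁ = m(m(s(0), 0, b), p(s(e)), s(m(s(0), m(e, s(0), b), b))):
1. m(m(s(0), 0, b), p(s(e)), s(m(s(0), m(e, s(0), b), b)))  →  m(0, p(s(e)), s(m(s(0), m(e, s(0), b), b)))   [R5 at 1]
2. m(0, p(s(e)), s(m(s(0), m(e, s(0), b), b)))  →  m(0, p(s(e)), s(m(e, s(0), b)))   [R5 at 3.1]
3. m(0, p(s(e)), s(m(e, s(0), b)))  →  m(0, p(s(e)), s(s(0)))   [R5 at 3.1]
4. m(0, p(s(e)), s(s(0)))  →  0   [R3 at ε]

Reduce t₂ = m(e, m(m(0, m(m(e, e, b), m(0, m(p(e), 0, b), b), b), b), e, m(e, b, b)), b):
1. m(e, m(m(0, m(m(e, e, b), m(0, m(p(e), 0, b), b), b), b), e, m(e, b, b)), b)  →  m(m(0, m(m(e, e, b), m(0, m(p(e), 0, b), b), b), b), e, m(e, b, b))   [R5 at ε]
2. m(m(0, m(m(e, e, b), m(0, m(p(e), 0, b), b), b), b), e, m(e, b, b))  →  m(m(m(e, e, b), m(0, m(p(e), 0, b), b), b), e, m(e, b, b))   [R5 at 1]
3. m(m(m(e, e, b), m(0, m(p(e), 0, b), b), b), e, m(e, b, b))  →  m(m(0, m(p(e), 0, b), b), e, m(e, b, b))   [R5 at 1]
4. m(m(0, m(p(e), 0, b), b), e, m(e, b, b))  →  m(m(p(e), 0, b), e, m(e, b, b))   [R5 at 1]
5. m(m(p(e), 0, b), e, m(e, b, b))  →  m(0, e, m(e, b, b))   [R5 at 1]
6. m(0, e, m(e, b, b))  →  m(0, e, b)   [R5 at 3]
7. m(0, e, b)  →  e   [R5 at ε]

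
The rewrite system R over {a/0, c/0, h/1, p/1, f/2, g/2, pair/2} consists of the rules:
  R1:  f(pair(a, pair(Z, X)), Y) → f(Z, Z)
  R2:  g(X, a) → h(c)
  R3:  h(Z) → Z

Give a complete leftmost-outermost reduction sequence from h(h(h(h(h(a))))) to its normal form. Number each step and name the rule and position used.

1. h(h(h(h(h(a)))))  →  h(h(h(h(a))))   [R3 at ε]
2. h(h(h(h(a))))  →  h(h(h(a)))   [R3 at ε]
3. h(h(h(a)))  →  h(h(a))   [R3 at ε]
4. h(h(a))  →  h(a)   [R3 at ε]
5. h(a)  →  a   [R3 at ε]

a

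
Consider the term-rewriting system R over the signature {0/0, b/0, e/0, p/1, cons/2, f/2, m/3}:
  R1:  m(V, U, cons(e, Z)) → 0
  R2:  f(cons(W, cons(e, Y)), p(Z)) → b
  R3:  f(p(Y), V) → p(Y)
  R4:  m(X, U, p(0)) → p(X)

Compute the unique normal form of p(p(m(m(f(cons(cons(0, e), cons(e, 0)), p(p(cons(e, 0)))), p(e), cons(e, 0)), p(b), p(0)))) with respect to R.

p(p(p(0)))

1. p(p(m(m(f(cons(cons(0, e), cons(e, 0)), p(p(cons(e, 0)))), p(e), cons(e, 0)), p(b), p(0))))  →  p(p(p(m(f(cons(cons(0, e), cons(e, 0)), p(p(cons(e, 0)))), p(e), cons(e, 0)))))   [R4 at 1.1]
2. p(p(p(m(f(cons(cons(0, e), cons(e, 0)), p(p(cons(e, 0)))), p(e), cons(e, 0)))))  →  p(p(p(0)))   [R1 at 1.1.1]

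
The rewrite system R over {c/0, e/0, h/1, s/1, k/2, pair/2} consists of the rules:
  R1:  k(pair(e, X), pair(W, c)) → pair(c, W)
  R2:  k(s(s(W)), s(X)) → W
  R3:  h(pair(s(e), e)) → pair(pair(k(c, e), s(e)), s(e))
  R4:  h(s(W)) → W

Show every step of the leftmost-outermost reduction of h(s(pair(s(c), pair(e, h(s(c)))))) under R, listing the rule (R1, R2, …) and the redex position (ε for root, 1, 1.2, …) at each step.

1. h(s(pair(s(c), pair(e, h(s(c))))))  →  pair(s(c), pair(e, h(s(c))))   [R4 at ε]
2. pair(s(c), pair(e, h(s(c))))  →  pair(s(c), pair(e, c))   [R4 at 2.2]

pair(s(c), pair(e, c))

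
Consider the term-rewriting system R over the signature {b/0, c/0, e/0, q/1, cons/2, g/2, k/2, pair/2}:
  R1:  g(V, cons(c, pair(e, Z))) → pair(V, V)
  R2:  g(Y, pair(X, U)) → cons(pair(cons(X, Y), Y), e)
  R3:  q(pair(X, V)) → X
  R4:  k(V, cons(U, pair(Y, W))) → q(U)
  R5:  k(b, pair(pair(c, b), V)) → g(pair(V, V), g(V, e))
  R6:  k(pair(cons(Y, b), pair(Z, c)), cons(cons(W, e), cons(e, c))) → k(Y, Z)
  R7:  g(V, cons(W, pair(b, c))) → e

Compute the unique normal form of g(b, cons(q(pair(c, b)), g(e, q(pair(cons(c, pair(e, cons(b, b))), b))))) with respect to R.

1. g(b, cons(q(pair(c, b)), g(e, q(pair(cons(c, pair(e, cons(b, b))), b)))))  →  g(b, cons(c, g(e, q(pair(cons(c, pair(e, cons(b, b))), b)))))   [R3 at 2.1]
2. g(b, cons(c, g(e, q(pair(cons(c, pair(e, cons(b, b))), b)))))  →  g(b, cons(c, g(e, cons(c, pair(e, cons(b, b))))))   [R3 at 2.2.2]
3. g(b, cons(c, g(e, cons(c, pair(e, cons(b, b))))))  →  g(b, cons(c, pair(e, e)))   [R1 at 2.2]
4. g(b, cons(c, pair(e, e)))  →  pair(b, b)   [R1 at ε]

pair(b, b)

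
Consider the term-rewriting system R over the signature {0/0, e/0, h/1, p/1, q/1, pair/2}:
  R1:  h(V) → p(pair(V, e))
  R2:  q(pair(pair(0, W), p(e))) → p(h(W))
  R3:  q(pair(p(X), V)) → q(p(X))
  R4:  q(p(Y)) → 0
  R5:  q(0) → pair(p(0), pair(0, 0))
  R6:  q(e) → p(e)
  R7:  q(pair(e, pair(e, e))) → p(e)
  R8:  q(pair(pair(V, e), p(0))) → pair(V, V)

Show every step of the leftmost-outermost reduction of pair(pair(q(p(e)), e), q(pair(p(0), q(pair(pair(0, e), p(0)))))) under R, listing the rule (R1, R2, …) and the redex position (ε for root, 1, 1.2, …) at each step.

1. pair(pair(q(p(e)), e), q(pair(p(0), q(pair(pair(0, e), p(0))))))  →  pair(pair(0, e), q(pair(p(0), q(pair(pair(0, e), p(0))))))   [R4 at 1.1]
2. pair(pair(0, e), q(pair(p(0), q(pair(pair(0, e), p(0))))))  →  pair(pair(0, e), q(p(0)))   [R3 at 2]
3. pair(pair(0, e), q(p(0)))  →  pair(pair(0, e), 0)   [R4 at 2]

pair(pair(0, e), 0)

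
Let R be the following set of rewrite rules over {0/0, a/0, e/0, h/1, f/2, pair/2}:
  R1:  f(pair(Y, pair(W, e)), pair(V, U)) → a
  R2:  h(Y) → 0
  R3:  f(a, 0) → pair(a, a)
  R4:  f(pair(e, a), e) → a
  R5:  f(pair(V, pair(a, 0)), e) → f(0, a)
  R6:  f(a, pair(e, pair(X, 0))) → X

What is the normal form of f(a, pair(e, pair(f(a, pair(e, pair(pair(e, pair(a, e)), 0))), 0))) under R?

1. f(a, pair(e, pair(f(a, pair(e, pair(pair(e, pair(a, e)), 0))), 0)))  →  f(a, pair(e, pair(pair(e, pair(a, e)), 0)))   [R6 at ε]
2. f(a, pair(e, pair(pair(e, pair(a, e)), 0)))  →  pair(e, pair(a, e))   [R6 at ε]

pair(e, pair(a, e))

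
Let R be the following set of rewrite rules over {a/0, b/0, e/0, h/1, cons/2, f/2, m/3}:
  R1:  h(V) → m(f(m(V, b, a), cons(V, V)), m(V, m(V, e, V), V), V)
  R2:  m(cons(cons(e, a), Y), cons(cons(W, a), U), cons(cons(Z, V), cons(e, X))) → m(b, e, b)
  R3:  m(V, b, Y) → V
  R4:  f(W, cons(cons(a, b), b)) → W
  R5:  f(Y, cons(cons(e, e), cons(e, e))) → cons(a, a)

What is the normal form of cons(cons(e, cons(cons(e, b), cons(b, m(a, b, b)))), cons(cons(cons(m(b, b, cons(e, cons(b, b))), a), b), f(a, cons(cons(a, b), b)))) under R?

cons(cons(e, cons(cons(e, b), cons(b, a))), cons(cons(cons(b, a), b), a))

1. cons(cons(e, cons(cons(e, b), cons(b, m(a, b, b)))), cons(cons(cons(m(b, b, cons(e, cons(b, b))), a), b), f(a, cons(cons(a, b), b))))  →  cons(cons(e, cons(cons(e, b), cons(b, a))), cons(cons(cons(m(b, b, cons(e, cons(b, b))), a), b), f(a, cons(cons(a, b), b))))   [R3 at 1.2.2.2]
2. cons(cons(e, cons(cons(e, b), cons(b, a))), cons(cons(cons(m(b, b, cons(e, cons(b, b))), a), b), f(a, cons(cons(a, b), b))))  →  cons(cons(e, cons(cons(e, b), cons(b, a))), cons(cons(cons(b, a), b), f(a, cons(cons(a, b), b))))   [R3 at 2.1.1.1]
3. cons(cons(e, cons(cons(e, b), cons(b, a))), cons(cons(cons(b, a), b), f(a, cons(cons(a, b), b))))  →  cons(cons(e, cons(cons(e, b), cons(b, a))), cons(cons(cons(b, a), b), a))   [R4 at 2.2]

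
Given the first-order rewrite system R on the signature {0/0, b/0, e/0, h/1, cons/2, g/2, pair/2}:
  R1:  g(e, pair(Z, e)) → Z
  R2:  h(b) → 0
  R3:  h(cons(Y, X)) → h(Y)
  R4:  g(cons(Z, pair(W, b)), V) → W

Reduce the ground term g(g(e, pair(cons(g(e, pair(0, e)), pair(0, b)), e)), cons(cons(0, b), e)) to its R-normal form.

1. g(g(e, pair(cons(g(e, pair(0, e)), pair(0, b)), e)), cons(cons(0, b), e))  →  g(cons(g(e, pair(0, e)), pair(0, b)), cons(cons(0, b), e))   [R1 at 1]
2. g(cons(g(e, pair(0, e)), pair(0, b)), cons(cons(0, b), e))  →  0   [R4 at ε]

0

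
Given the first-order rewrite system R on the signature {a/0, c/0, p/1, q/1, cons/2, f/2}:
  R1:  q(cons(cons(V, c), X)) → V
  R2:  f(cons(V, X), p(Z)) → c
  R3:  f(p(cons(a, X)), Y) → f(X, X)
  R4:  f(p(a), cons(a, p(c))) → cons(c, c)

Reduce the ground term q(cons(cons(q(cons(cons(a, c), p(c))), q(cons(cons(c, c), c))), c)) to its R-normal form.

a

1. q(cons(cons(q(cons(cons(a, c), p(c))), q(cons(cons(c, c), c))), c))  →  q(cons(cons(a, q(cons(cons(c, c), c))), c))   [R1 at 1.1.1]
2. q(cons(cons(a, q(cons(cons(c, c), c))), c))  →  q(cons(cons(a, c), c))   [R1 at 1.1.2]
3. q(cons(cons(a, c), c))  →  a   [R1 at ε]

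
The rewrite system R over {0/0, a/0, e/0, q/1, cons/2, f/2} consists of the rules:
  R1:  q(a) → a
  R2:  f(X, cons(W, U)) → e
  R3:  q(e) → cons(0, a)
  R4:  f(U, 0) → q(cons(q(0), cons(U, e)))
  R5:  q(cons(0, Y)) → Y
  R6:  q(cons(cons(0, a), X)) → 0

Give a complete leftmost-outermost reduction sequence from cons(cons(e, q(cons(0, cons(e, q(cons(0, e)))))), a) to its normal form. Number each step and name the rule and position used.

1. cons(cons(e, q(cons(0, cons(e, q(cons(0, e)))))), a)  →  cons(cons(e, cons(e, q(cons(0, e)))), a)   [R5 at 1.2]
2. cons(cons(e, cons(e, q(cons(0, e)))), a)  →  cons(cons(e, cons(e, e)), a)   [R5 at 1.2.2]

cons(cons(e, cons(e, e)), a)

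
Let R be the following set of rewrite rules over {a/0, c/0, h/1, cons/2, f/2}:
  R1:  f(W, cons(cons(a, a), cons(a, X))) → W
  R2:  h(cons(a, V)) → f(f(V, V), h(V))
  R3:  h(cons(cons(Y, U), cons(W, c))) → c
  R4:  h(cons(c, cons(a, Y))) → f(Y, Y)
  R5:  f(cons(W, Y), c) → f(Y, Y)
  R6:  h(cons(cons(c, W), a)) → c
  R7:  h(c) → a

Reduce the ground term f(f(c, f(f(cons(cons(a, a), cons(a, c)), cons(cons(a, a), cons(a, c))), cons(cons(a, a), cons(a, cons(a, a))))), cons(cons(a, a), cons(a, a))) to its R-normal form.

c

1. f(f(c, f(f(cons(cons(a, a), cons(a, c)), cons(cons(a, a), cons(a, c))), cons(cons(a, a), cons(a, cons(a, a))))), cons(cons(a, a), cons(a, a)))  →  f(c, f(f(cons(cons(a, a), cons(a, c)), cons(cons(a, a), cons(a, c))), cons(cons(a, a), cons(a, cons(a, a)))))   [R1 at ε]
2. f(c, f(f(cons(cons(a, a), cons(a, c)), cons(cons(a, a), cons(a, c))), cons(cons(a, a), cons(a, cons(a, a)))))  →  f(c, f(cons(cons(a, a), cons(a, c)), cons(cons(a, a), cons(a, c))))   [R1 at 2]
3. f(c, f(cons(cons(a, a), cons(a, c)), cons(cons(a, a), cons(a, c))))  →  f(c, cons(cons(a, a), cons(a, c)))   [R1 at 2]
4. f(c, cons(cons(a, a), cons(a, c)))  →  c   [R1 at ε]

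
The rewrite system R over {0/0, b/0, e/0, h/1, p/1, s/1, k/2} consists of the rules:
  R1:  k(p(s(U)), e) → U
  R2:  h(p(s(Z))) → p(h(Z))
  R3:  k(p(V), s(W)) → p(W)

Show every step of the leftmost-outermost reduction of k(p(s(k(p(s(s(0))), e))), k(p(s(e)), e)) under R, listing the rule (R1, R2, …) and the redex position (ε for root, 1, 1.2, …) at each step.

s(0)

1. k(p(s(k(p(s(s(0))), e))), k(p(s(e)), e))  →  k(p(s(s(0))), k(p(s(e)), e))   [R1 at 1.1.1]
2. k(p(s(s(0))), k(p(s(e)), e))  →  k(p(s(s(0))), e)   [R1 at 2]
3. k(p(s(s(0))), e)  →  s(0)   [R1 at ε]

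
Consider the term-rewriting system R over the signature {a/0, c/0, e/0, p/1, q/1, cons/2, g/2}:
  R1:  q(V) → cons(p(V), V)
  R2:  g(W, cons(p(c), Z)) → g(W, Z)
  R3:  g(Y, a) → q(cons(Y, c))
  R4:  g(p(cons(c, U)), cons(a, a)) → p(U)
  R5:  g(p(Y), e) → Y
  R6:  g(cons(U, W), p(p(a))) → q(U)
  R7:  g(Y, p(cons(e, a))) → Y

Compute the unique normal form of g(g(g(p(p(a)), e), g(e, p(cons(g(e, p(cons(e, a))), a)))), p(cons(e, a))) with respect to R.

a

1. g(g(g(p(p(a)), e), g(e, p(cons(g(e, p(cons(e, a))), a)))), p(cons(e, a)))  →  g(g(p(p(a)), e), g(e, p(cons(g(e, p(cons(e, a))), a))))   [R7 at ε]
2. g(g(p(p(a)), e), g(e, p(cons(g(e, p(cons(e, a))), a))))  →  g(p(a), g(e, p(cons(g(e, p(cons(e, a))), a))))   [R5 at 1]
3. g(p(a), g(e, p(cons(g(e, p(cons(e, a))), a))))  →  g(p(a), g(e, p(cons(e, a))))   [R7 at 2.2.1.1]
4. g(p(a), g(e, p(cons(e, a))))  →  g(p(a), e)   [R7 at 2]
5. g(p(a), e)  →  a   [R5 at ε]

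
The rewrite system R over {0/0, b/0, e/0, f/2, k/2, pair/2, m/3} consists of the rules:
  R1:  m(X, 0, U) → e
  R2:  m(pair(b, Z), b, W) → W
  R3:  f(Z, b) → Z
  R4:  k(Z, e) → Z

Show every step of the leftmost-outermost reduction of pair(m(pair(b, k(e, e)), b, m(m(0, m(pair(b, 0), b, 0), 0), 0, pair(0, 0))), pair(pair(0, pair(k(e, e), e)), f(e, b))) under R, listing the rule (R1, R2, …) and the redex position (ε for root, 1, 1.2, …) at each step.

1. pair(m(pair(b, k(e, e)), b, m(m(0, m(pair(b, 0), b, 0), 0), 0, pair(0, 0))), pair(pair(0, pair(k(e, e), e)), f(e, b)))  →  pair(m(m(0, m(pair(b, 0), b, 0), 0), 0, pair(0, 0)), pair(pair(0, pair(k(e, e), e)), f(e, b)))   [R2 at 1]
2. pair(m(m(0, m(pair(b, 0), b, 0), 0), 0, pair(0, 0)), pair(pair(0, pair(k(e, e), e)), f(e, b)))  →  pair(e, pair(pair(0, pair(k(e, e), e)), f(e, b)))   [R1 at 1]
3. pair(e, pair(pair(0, pair(k(e, e), e)), f(e, b)))  →  pair(e, pair(pair(0, pair(e, e)), f(e, b)))   [R4 at 2.1.2.1]
4. pair(e, pair(pair(0, pair(e, e)), f(e, b)))  →  pair(e, pair(pair(0, pair(e, e)), e))   [R3 at 2.2]

pair(e, pair(pair(0, pair(e, e)), e))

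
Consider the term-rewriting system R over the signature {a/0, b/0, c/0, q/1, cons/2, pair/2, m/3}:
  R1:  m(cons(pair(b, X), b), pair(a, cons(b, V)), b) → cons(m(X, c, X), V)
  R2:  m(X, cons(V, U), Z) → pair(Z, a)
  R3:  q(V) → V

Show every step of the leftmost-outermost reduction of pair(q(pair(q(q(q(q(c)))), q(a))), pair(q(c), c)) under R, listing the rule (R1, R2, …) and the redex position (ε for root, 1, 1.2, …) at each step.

pair(pair(c, a), pair(c, c))

1. pair(q(pair(q(q(q(q(c)))), q(a))), pair(q(c), c))  →  pair(pair(q(q(q(q(c)))), q(a)), pair(q(c), c))   [R3 at 1]
2. pair(pair(q(q(q(q(c)))), q(a)), pair(q(c), c))  →  pair(pair(q(q(q(c))), q(a)), pair(q(c), c))   [R3 at 1.1]
3. pair(pair(q(q(q(c))), q(a)), pair(q(c), c))  →  pair(pair(q(q(c)), q(a)), pair(q(c), c))   [R3 at 1.1]
4. pair(pair(q(q(c)), q(a)), pair(q(c), c))  →  pair(pair(q(c), q(a)), pair(q(c), c))   [R3 at 1.1]
5. pair(pair(q(c), q(a)), pair(q(c), c))  →  pair(pair(c, q(a)), pair(q(c), c))   [R3 at 1.1]
6. pair(pair(c, q(a)), pair(q(c), c))  →  pair(pair(c, a), pair(q(c), c))   [R3 at 1.2]
7. pair(pair(c, a), pair(q(c), c))  →  pair(pair(c, a), pair(c, c))   [R3 at 2.1]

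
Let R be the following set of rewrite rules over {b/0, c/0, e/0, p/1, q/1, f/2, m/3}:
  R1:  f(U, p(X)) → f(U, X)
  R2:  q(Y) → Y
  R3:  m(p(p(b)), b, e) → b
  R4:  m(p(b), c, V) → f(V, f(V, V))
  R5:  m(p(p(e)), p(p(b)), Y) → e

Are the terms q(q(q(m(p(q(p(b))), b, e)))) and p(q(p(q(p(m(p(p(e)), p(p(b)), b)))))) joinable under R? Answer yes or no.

no — NF(t₁) = b, NF(t₂) = p(p(p(e)))

Reduce t₁ = q(q(q(m(p(q(p(b))), b, e)))):
1. q(q(q(m(p(q(p(b))), b, e))))  →  q(q(m(p(q(p(b))), b, e)))   [R2 at ε]
2. q(q(m(p(q(p(b))), b, e)))  →  q(m(p(q(p(b))), b, e))   [R2 at ε]
3. q(m(p(q(p(b))), b, e))  →  m(p(q(p(b))), b, e)   [R2 at ε]
4. m(p(q(p(b))), b, e)  →  m(p(p(b)), b, e)   [R2 at 1.1]
5. m(p(p(b)), b, e)  →  b   [R3 at ε]

Reduce t₂ = p(q(p(q(p(m(p(p(e)), p(p(b)), b)))))):
1. p(q(p(q(p(m(p(p(e)), p(p(b)), b))))))  →  p(p(q(p(m(p(p(e)), p(p(b)), b)))))   [R2 at 1]
2. p(p(q(p(m(p(p(e)), p(p(b)), b)))))  →  p(p(p(m(p(p(e)), p(p(b)), b))))   [R2 at 1.1]
3. p(p(p(m(p(p(e)), p(p(b)), b))))  →  p(p(p(e)))   [R5 at 1.1.1]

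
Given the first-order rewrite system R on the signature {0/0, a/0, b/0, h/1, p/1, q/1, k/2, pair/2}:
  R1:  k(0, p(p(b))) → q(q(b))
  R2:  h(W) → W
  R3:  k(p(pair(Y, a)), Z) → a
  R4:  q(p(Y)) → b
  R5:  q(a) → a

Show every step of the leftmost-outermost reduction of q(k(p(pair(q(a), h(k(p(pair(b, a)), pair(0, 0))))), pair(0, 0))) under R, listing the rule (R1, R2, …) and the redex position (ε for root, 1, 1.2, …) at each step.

1. q(k(p(pair(q(a), h(k(p(pair(b, a)), pair(0, 0))))), pair(0, 0)))  →  q(k(p(pair(a, h(k(p(pair(b, a)), pair(0, 0))))), pair(0, 0)))   [R5 at 1.1.1.1]
2. q(k(p(pair(a, h(k(p(pair(b, a)), pair(0, 0))))), pair(0, 0)))  →  q(k(p(pair(a, k(p(pair(b, a)), pair(0, 0)))), pair(0, 0)))   [R2 at 1.1.1.2]
3. q(k(p(pair(a, k(p(pair(b, a)), pair(0, 0)))), pair(0, 0)))  →  q(k(p(pair(a, a)), pair(0, 0)))   [R3 at 1.1.1.2]
4. q(k(p(pair(a, a)), pair(0, 0)))  →  q(a)   [R3 at 1]
5. q(a)  →  a   [R5 at ε]

a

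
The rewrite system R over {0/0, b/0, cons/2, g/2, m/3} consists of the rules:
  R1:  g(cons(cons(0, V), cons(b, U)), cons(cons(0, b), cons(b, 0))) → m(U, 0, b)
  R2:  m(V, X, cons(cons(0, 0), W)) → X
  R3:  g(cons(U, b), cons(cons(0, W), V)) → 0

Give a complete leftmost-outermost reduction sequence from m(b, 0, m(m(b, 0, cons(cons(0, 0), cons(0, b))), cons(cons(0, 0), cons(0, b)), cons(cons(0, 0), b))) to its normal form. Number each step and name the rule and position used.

1. m(b, 0, m(m(b, 0, cons(cons(0, 0), cons(0, b))), cons(cons(0, 0), cons(0, b)), cons(cons(0, 0), b)))  →  m(b, 0, cons(cons(0, 0), cons(0, b)))   [R2 at 3]
2. m(b, 0, cons(cons(0, 0), cons(0, b)))  →  0   [R2 at ε]

0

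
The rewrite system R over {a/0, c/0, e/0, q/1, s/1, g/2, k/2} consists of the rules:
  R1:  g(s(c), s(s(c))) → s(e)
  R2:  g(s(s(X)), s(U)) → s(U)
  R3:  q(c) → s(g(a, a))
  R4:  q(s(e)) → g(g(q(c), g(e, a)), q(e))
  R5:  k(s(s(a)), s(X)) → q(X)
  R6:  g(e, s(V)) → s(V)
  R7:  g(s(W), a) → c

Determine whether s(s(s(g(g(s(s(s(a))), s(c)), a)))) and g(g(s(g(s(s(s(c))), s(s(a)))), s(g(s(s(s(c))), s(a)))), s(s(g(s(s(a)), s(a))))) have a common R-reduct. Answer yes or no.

Reduce t₁ = s(s(s(g(g(s(s(s(a))), s(c)), a)))):
1. s(s(s(g(g(s(s(s(a))), s(c)), a))))  →  s(s(s(g(s(c), a))))   [R2 at 1.1.1.1]
2. s(s(s(g(s(c), a))))  →  s(s(s(c)))   [R7 at 1.1.1]

Reduce t₂ = g(g(s(g(s(s(s(c))), s(s(a)))), s(g(s(s(s(c))), s(a)))), s(s(g(s(s(a)), s(a))))):
1. g(g(s(g(s(s(s(c))), s(s(a)))), s(g(s(s(s(c))), s(a)))), s(s(g(s(s(a)), s(a)))))  →  g(g(s(s(s(a))), s(g(s(s(s(c))), s(a)))), s(s(g(s(s(a)), s(a)))))   [R2 at 1.1.1]
2. g(g(s(s(s(a))), s(g(s(s(s(c))), s(a)))), s(s(g(s(s(a)), s(a)))))  →  g(s(g(s(s(s(c))), s(a))), s(s(g(s(s(a)), s(a)))))   [R2 at 1]
3. g(s(g(s(s(s(c))), s(a))), s(s(g(s(s(a)), s(a)))))  →  g(s(s(a)), s(s(g(s(s(a)), s(a)))))   [R2 at 1.1]
4. g(s(s(a)), s(s(g(s(s(a)), s(a)))))  →  s(s(g(s(s(a)), s(a))))   [R2 at ε]
5. s(s(g(s(s(a)), s(a))))  →  s(s(s(a)))   [R2 at 1.1]

no — NF(t₁) = s(s(s(c))), NF(t₂) = s(s(s(a)))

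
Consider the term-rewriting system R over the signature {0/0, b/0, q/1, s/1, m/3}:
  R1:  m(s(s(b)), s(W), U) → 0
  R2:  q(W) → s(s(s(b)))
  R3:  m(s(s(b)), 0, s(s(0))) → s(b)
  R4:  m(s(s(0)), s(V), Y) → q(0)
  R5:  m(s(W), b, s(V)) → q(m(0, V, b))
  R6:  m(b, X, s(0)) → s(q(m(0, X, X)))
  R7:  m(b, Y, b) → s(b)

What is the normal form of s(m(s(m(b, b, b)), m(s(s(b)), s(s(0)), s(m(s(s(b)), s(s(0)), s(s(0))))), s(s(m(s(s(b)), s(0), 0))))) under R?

s(s(b))

1. s(m(s(m(b, b, b)), m(s(s(b)), s(s(0)), s(m(s(s(b)), s(s(0)), s(s(0))))), s(s(m(s(s(b)), s(0), 0)))))  →  s(m(s(s(b)), m(s(s(b)), s(s(0)), s(m(s(s(b)), s(s(0)), s(s(0))))), s(s(m(s(s(b)), s(0), 0)))))   [R7 at 1.1.1]
2. s(m(s(s(b)), m(s(s(b)), s(s(0)), s(m(s(s(b)), s(s(0)), s(s(0))))), s(s(m(s(s(b)), s(0), 0)))))  →  s(m(s(s(b)), 0, s(s(m(s(s(b)), s(0), 0)))))   [R1 at 1.2]
3. s(m(s(s(b)), 0, s(s(m(s(s(b)), s(0), 0)))))  →  s(m(s(s(b)), 0, s(s(0))))   [R1 at 1.3.1.1]
4. s(m(s(s(b)), 0, s(s(0))))  →  s(s(b))   [R3 at 1]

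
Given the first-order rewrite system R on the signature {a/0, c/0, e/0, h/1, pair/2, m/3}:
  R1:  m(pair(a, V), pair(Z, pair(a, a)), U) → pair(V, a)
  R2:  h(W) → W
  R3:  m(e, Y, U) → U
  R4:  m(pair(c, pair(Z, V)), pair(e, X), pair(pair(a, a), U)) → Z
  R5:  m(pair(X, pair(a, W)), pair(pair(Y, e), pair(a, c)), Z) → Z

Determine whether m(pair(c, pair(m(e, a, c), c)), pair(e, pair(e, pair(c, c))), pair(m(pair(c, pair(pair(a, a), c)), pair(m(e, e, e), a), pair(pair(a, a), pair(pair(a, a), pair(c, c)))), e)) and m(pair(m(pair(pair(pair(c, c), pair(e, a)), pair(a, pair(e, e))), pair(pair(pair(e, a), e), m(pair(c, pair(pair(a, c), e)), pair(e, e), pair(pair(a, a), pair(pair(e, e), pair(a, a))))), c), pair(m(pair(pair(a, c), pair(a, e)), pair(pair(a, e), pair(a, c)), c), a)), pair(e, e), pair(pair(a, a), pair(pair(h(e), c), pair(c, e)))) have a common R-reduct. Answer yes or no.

yes — NF(t₁) = c, NF(t₂) = c

Reduce t₁ = m(pair(c, pair(m(e, a, c), c)), pair(e, pair(e, pair(c, c))), pair(m(pair(c, pair(pair(a, a), c)), pair(m(e, e, e), a), pair(pair(a, a), pair(pair(a, a), pair(c, c)))), e)):
1. m(pair(c, pair(m(e, a, c), c)), pair(e, pair(e, pair(c, c))), pair(m(pair(c, pair(pair(a, a), c)), pair(m(e, e, e), a), pair(pair(a, a), pair(pair(a, a), pair(c, c)))), e))  →  m(pair(c, pair(c, c)), pair(e, pair(e, pair(c, c))), pair(m(pair(c, pair(pair(a, a), c)), pair(m(e, e, e), a), pair(pair(a, a), pair(pair(a, a), pair(c, c)))), e))   [R3 at 1.2.1]
2. m(pair(c, pair(c, c)), pair(e, pair(e, pair(c, c))), pair(m(pair(c, pair(pair(a, a), c)), pair(m(e, e, e), a), pair(pair(a, a), pair(pair(a, a), pair(c, c)))), e))  →  m(pair(c, pair(c, c)), pair(e, pair(e, pair(c, c))), pair(m(pair(c, pair(pair(a, a), c)), pair(e, a), pair(pair(a, a), pair(pair(a, a), pair(c, c)))), e))   [R3 at 3.1.2.1]
3. m(pair(c, pair(c, c)), pair(e, pair(e, pair(c, c))), pair(m(pair(c, pair(pair(a, a), c)), pair(e, a), pair(pair(a, a), pair(pair(a, a), pair(c, c)))), e))  →  m(pair(c, pair(c, c)), pair(e, pair(e, pair(c, c))), pair(pair(a, a), e))   [R4 at 3.1]
4. m(pair(c, pair(c, c)), pair(e, pair(e, pair(c, c))), pair(pair(a, a), e))  →  c   [R4 at ε]

Reduce t₂ = m(pair(m(pair(pair(pair(c, c), pair(e, a)), pair(a, pair(e, e))), pair(pair(pair(e, a), e), m(pair(c, pair(pair(a, c), e)), pair(e, e), pair(pair(a, a), pair(pair(e, e), pair(a, a))))), c), pair(m(pair(pair(a, c), pair(a, e)), pair(pair(a, e), pair(a, c)), c), a)), pair(e, e), pair(pair(a, a), pair(pair(h(e), c), pair(c, e)))):
1. m(pair(m(pair(pair(pair(c, c), pair(e, a)), pair(a, pair(e, e))), pair(pair(pair(e, a), e), m(pair(c, pair(pair(a, c), e)), pair(e, e), pair(pair(a, a), pair(pair(e, e), pair(a, a))))), c), pair(m(pair(pair(a, c), pair(a, e)), pair(pair(a, e), pair(a, c)), c), a)), pair(e, e), pair(pair(a, a), pair(pair(h(e), c), pair(c, e))))  →  m(pair(m(pair(pair(pair(c, c), pair(e, a)), pair(a, pair(e, e))), pair(pair(pair(e, a), e), pair(a, c)), c), pair(m(pair(pair(a, c), pair(a, e)), pair(pair(a, e), pair(a, c)), c), a)), pair(e, e), pair(pair(a, a), pair(pair(h(e), c), pair(c, e))))   [R4 at 1.1.2.2]
2. m(pair(m(pair(pair(pair(c, c), pair(e, a)), pair(a, pair(e, e))), pair(pair(pair(e, a), e), pair(a, c)), c), pair(m(pair(pair(a, c), pair(a, e)), pair(pair(a, e), pair(a, c)), c), a)), pair(e, e), pair(pair(a, a), pair(pair(h(e), c), pair(c, e))))  →  m(pair(c, pair(m(pair(pair(a, c), pair(a, e)), pair(pair(a, e), pair(a, c)), c), a)), pair(e, e), pair(pair(a, a), pair(pair(h(e), c), pair(c, e))))   [R5 at 1.1]
3. m(pair(c, pair(m(pair(pair(a, c), pair(a, e)), pair(pair(a, e), pair(a, c)), c), a)), pair(e, e), pair(pair(a, a), pair(pair(h(e), c), pair(c, e))))  →  m(pair(pair(a, c), pair(a, e)), pair(pair(a, e), pair(a, c)), c)   [R4 at ε]
4. m(pair(pair(a, c), pair(a, e)), pair(pair(a, e), pair(a, c)), c)  →  c   [R5 at ε]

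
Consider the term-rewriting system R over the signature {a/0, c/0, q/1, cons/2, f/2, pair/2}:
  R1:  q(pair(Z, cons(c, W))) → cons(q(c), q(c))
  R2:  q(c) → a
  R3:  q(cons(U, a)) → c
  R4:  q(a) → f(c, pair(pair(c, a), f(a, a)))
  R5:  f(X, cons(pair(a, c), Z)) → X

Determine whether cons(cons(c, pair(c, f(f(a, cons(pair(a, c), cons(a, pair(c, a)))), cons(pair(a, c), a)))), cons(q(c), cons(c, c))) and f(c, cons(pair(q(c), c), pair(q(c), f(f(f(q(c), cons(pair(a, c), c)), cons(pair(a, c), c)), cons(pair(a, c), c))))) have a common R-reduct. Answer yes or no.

Reduce t₁ = cons(cons(c, pair(c, f(f(a, cons(pair(a, c), cons(a, pair(c, a)))), cons(pair(a, c), a)))), cons(q(c), cons(c, c))):
1. cons(cons(c, pair(c, f(f(a, cons(pair(a, c), cons(a, pair(c, a)))), cons(pair(a, c), a)))), cons(q(c), cons(c, c)))  →  cons(cons(c, pair(c, f(a, cons(pair(a, c), cons(a, pair(c, a)))))), cons(q(c), cons(c, c)))   [R5 at 1.2.2]
2. cons(cons(c, pair(c, f(a, cons(pair(a, c), cons(a, pair(c, a)))))), cons(q(c), cons(c, c)))  →  cons(cons(c, pair(c, a)), cons(q(c), cons(c, c)))   [R5 at 1.2.2]
3. cons(cons(c, pair(c, a)), cons(q(c), cons(c, c)))  →  cons(cons(c, pair(c, a)), cons(a, cons(c, c)))   [R2 at 2.1]

Reduce t₂ = f(c, cons(pair(q(c), c), pair(q(c), f(f(f(q(c), cons(pair(a, c), c)), cons(pair(a, c), c)), cons(pair(a, c), c))))):
1. f(c, cons(pair(q(c), c), pair(q(c), f(f(f(q(c), cons(pair(a, c), c)), cons(pair(a, c), c)), cons(pair(a, c), c)))))  →  f(c, cons(pair(a, c), pair(q(c), f(f(f(q(c), cons(pair(a, c), c)), cons(pair(a, c), c)), cons(pair(a, c), c)))))   [R2 at 2.1.1]
2. f(c, cons(pair(a, c), pair(q(c), f(f(f(q(c), cons(pair(a, c), c)), cons(pair(a, c), c)), cons(pair(a, c), c)))))  →  c   [R5 at ε]

no — NF(t₁) = cons(cons(c, pair(c, a)), cons(a, cons(c, c))), NF(t₂) = c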